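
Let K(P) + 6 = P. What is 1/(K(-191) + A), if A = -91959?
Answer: -1/92156 ≈ -1.0851e-5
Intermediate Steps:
K(P) = -6 + P
1/(K(-191) + A) = 1/((-6 - 191) - 91959) = 1/(-197 - 91959) = 1/(-92156) = -1/92156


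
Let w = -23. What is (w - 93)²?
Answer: 13456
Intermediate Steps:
(w - 93)² = (-23 - 93)² = (-116)² = 13456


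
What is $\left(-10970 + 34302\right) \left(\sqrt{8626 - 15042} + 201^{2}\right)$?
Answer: $942636132 + 93328 i \sqrt{401} \approx 9.4264 \cdot 10^{8} + 1.8689 \cdot 10^{6} i$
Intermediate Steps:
$\left(-10970 + 34302\right) \left(\sqrt{8626 - 15042} + 201^{2}\right) = 23332 \left(\sqrt{-6416} + 40401\right) = 23332 \left(4 i \sqrt{401} + 40401\right) = 23332 \left(40401 + 4 i \sqrt{401}\right) = 942636132 + 93328 i \sqrt{401}$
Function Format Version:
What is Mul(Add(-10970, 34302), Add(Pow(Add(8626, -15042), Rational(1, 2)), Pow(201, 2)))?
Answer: Add(942636132, Mul(93328, I, Pow(401, Rational(1, 2)))) ≈ Add(9.4264e+8, Mul(1.8689e+6, I))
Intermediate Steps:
Mul(Add(-10970, 34302), Add(Pow(Add(8626, -15042), Rational(1, 2)), Pow(201, 2))) = Mul(23332, Add(Pow(-6416, Rational(1, 2)), 40401)) = Mul(23332, Add(Mul(4, I, Pow(401, Rational(1, 2))), 40401)) = Mul(23332, Add(40401, Mul(4, I, Pow(401, Rational(1, 2))))) = Add(942636132, Mul(93328, I, Pow(401, Rational(1, 2))))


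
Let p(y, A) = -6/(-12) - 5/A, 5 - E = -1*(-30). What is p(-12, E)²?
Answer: 49/100 ≈ 0.49000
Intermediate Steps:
E = -25 (E = 5 - (-1)*(-30) = 5 - 1*30 = 5 - 30 = -25)
p(y, A) = ½ - 5/A (p(y, A) = -6*(-1/12) - 5/A = ½ - 5/A)
p(-12, E)² = ((½)*(-10 - 25)/(-25))² = ((½)*(-1/25)*(-35))² = (7/10)² = 49/100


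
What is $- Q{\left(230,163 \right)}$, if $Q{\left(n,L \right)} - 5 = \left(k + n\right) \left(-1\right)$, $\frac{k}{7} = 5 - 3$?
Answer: $239$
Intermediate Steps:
$k = 14$ ($k = 7 \left(5 - 3\right) = 7 \cdot 2 = 14$)
$Q{\left(n,L \right)} = -9 - n$ ($Q{\left(n,L \right)} = 5 + \left(14 + n\right) \left(-1\right) = 5 - \left(14 + n\right) = -9 - n$)
$- Q{\left(230,163 \right)} = - (-9 - 230) = \left(-1\right) \left(-239\right) = 239$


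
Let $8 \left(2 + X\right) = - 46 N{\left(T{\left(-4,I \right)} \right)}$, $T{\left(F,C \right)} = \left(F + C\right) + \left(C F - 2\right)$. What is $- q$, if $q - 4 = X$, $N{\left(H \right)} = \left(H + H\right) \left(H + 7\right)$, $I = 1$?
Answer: $205$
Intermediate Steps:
$T{\left(F,C \right)} = -2 + C + F + C F$ ($T{\left(F,C \right)} = \left(C + F\right) + \left(-2 + C F\right) = -2 + C + F + C F$)
$N{\left(H \right)} = 2 H \left(7 + H\right)$
$X = -209$ ($X = -2 + \frac{\left(-46\right) 2 \left(-2 + 1 - 4 + 1 \left(-4\right)\right) \left(7 + \left(-2 + 1 - 4 + 1 \left(-4\right)\right)\right)}{8} = -2 + \frac{\left(-46\right) 2 \left(-2 + 1 - 4 - 4\right) \left(7 - 9\right)}{8} = -2 + \frac{\left(-46\right) 2 \left(-9\right) \left(7 - 9\right)}{8} = -2 + \frac{\left(-46\right) 2 \left(-9\right) \left(-2\right)}{8} = -2 + \frac{\left(-46\right) 36}{8} = -2 + \frac{1}{8} \left(-1656\right) = -2 - 207 = -209$)
$q = -205$ ($q = 4 - 209 = -205$)
$- q = \left(-1\right) \left(-205\right) = 205$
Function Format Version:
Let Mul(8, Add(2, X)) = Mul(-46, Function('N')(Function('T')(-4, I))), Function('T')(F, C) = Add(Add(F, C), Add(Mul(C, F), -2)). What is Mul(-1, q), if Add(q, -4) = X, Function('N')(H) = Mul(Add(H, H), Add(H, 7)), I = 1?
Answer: 205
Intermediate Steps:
Function('T')(F, C) = Add(-2, C, F, Mul(C, F)) (Function('T')(F, C) = Add(Add(C, F), Add(-2, Mul(C, F))) = Add(-2, C, F, Mul(C, F)))
Function('N')(H) = Mul(2, H, Add(7, H)) (Function('N')(H) = Mul(Mul(2, H), Add(7, H)) = Mul(2, H, Add(7, H)))
X = -209 (X = Add(-2, Mul(Rational(1, 8), Mul(-46, Mul(2, Add(-2, 1, -4, Mul(1, -4)), Add(7, Add(-2, 1, -4, Mul(1, -4))))))) = Add(-2, Mul(Rational(1, 8), Mul(-46, Mul(2, Add(-2, 1, -4, -4), Add(7, Add(-2, 1, -4, -4)))))) = Add(-2, Mul(Rational(1, 8), Mul(-46, Mul(2, -9, Add(7, -9))))) = Add(-2, Mul(Rational(1, 8), Mul(-46, Mul(2, -9, -2)))) = Add(-2, Mul(Rational(1, 8), Mul(-46, 36))) = Add(-2, Mul(Rational(1, 8), -1656)) = Add(-2, -207) = -209)
q = -205 (q = Add(4, -209) = -205)
Mul(-1, q) = Mul(-1, -205) = 205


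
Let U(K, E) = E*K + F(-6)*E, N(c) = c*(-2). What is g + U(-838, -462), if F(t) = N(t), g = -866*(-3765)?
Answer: 3642102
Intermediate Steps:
N(c) = -2*c
g = 3260490
F(t) = -2*t
U(K, E) = 12*E + E*K (U(K, E) = E*K + (-2*(-6))*E = E*K + 12*E = 12*E + E*K)
g + U(-838, -462) = 3260490 - 462*(12 - 838) = 3260490 - 462*(-826) = 3260490 + 381612 = 3642102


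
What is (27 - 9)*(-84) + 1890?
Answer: 378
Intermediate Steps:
(27 - 9)*(-84) + 1890 = 18*(-84) + 1890 = -1512 + 1890 = 378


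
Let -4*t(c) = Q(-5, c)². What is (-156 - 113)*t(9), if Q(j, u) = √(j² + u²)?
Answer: 14257/2 ≈ 7128.5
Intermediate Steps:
t(c) = -25/4 - c²/4 (t(c) = -(25/4 + c²/4) = -(25 + c²)/4 = -25/4 - c²/4)
(-156 - 113)*t(9) = (-156 - 113)*(-25/4 - ¼*9²) = -269*(-25/4 - ¼*81) = -269*(-25/4 - 81/4) = -269*(-53/2) = 14257/2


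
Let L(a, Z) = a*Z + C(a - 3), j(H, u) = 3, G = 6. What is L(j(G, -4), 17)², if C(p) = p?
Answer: 2601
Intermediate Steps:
L(a, Z) = -3 + a + Z*a (L(a, Z) = a*Z + (a - 3) = Z*a + (-3 + a) = -3 + a + Z*a)
L(j(G, -4), 17)² = (-3 + 3 + 17*3)² = (-3 + 3 + 51)² = 51² = 2601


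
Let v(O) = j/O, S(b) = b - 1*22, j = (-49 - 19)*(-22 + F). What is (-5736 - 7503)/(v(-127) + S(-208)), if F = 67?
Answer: 1681353/26150 ≈ 64.297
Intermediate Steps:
j = -3060 (j = (-49 - 19)*(-22 + 67) = -68*45 = -3060)
S(b) = -22 + b (S(b) = b - 22 = -22 + b)
v(O) = -3060/O
(-5736 - 7503)/(v(-127) + S(-208)) = (-5736 - 7503)/(-3060/(-127) + (-22 - 208)) = -13239/(-3060*(-1/127) - 230) = -13239/(3060/127 - 230) = -13239/(-26150/127) = -13239*(-127/26150) = 1681353/26150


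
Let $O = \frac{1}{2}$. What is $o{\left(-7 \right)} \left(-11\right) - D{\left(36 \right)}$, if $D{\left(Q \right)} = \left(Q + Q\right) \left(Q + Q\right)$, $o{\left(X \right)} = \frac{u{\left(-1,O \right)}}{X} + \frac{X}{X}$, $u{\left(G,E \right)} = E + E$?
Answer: $- \frac{36354}{7} \approx -5193.4$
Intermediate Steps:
$O = \frac{1}{2} \approx 0.5$
$u{\left(G,E \right)} = 2 E$
$o{\left(X \right)} = 1 + \frac{1}{X}$ ($o{\left(X \right)} = \frac{2 \cdot \frac{1}{2}}{X} + \frac{X}{X} = 1 \frac{1}{X} + 1 = \frac{1}{X} + 1 = 1 + \frac{1}{X}$)
$D{\left(Q \right)} = 4 Q^{2}$ ($D{\left(Q \right)} = 2 Q 2 Q = 4 Q^{2}$)
$o{\left(-7 \right)} \left(-11\right) - D{\left(36 \right)} = \frac{1 - 7}{-7} \left(-11\right) - 4 \cdot 36^{2} = \left(- \frac{1}{7}\right) \left(-6\right) \left(-11\right) - 4 \cdot 1296 = \frac{6}{7} \left(-11\right) - 5184 = - \frac{66}{7} - 5184 = - \frac{36354}{7}$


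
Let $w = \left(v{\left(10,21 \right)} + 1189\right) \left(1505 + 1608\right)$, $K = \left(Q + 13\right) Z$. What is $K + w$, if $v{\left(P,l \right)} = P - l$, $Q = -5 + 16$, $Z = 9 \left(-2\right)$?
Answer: $3666682$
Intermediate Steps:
$Z = -18$
$Q = 11$
$K = -432$ ($K = \left(11 + 13\right) \left(-18\right) = 24 \left(-18\right) = -432$)
$w = 3667114$ ($w = \left(\left(10 - 21\right) + 1189\right) \left(1505 + 1608\right) = \left(\left(10 - 21\right) + 1189\right) 3113 = \left(-11 + 1189\right) 3113 = 1178 \cdot 3113 = 3667114$)
$K + w = -432 + 3667114 = 3666682$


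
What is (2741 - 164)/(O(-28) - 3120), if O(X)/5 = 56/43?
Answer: -110811/133880 ≈ -0.82769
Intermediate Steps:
O(X) = 280/43 (O(X) = 5*(56/43) = 280/43)
(2741 - 164)/(O(-28) - 3120) = (2741 - 164)/(280/43 - 3120) = 2577/(-133880/43) = 2577*(-43/133880) = -110811/133880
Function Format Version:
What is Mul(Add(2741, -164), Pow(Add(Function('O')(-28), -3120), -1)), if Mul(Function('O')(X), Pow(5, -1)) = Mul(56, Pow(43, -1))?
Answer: Rational(-110811, 133880) ≈ -0.82769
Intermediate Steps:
Function('O')(X) = Rational(280, 43) (Function('O')(X) = Mul(5, Mul(56, Pow(43, -1))) = Mul(5, Mul(56, Rational(1, 43))) = Mul(5, Rational(56, 43)) = Rational(280, 43))
Mul(Add(2741, -164), Pow(Add(Function('O')(-28), -3120), -1)) = Mul(Add(2741, -164), Pow(Add(Rational(280, 43), -3120), -1)) = Mul(2577, Pow(Rational(-133880, 43), -1)) = Mul(2577, Rational(-43, 133880)) = Rational(-110811, 133880)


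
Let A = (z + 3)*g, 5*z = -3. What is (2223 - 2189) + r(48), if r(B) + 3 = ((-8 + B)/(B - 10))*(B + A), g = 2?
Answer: 1645/19 ≈ 86.579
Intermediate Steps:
z = -3/5 (z = (1/5)*(-3) = -3/5 ≈ -0.60000)
A = 24/5 (A = (-3/5 + 3)*2 = (12/5)*2 = 24/5 ≈ 4.8000)
r(B) = -3 + (-8 + B)*(24/5 + B)/(-10 + B) (r(B) = -3 + ((-8 + B)/(B - 10))*(B + 24/5) = -3 + ((-8 + B)/(-10 + B))*(24/5 + B) = -3 + (-8 + B)*(24/5 + B)/(-10 + B))
(2223 - 2189) + r(48) = (2223 - 2189) + (-42 - 31*48 + 5*48**2)/(5*(-10 + 48)) = 34 + (1/5)*(-42 - 1488 + 5*2304)/38 = 34 + (1/5)*(1/38)*(-42 - 1488 + 11520) = 34 + (1/5)*(1/38)*9990 = 34 + 999/19 = 1645/19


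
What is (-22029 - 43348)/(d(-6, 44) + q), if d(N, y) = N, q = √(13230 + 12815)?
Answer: 65377/(6 - √26045) ≈ -420.74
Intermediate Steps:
q = √26045 ≈ 161.38
(-22029 - 43348)/(d(-6, 44) + q) = (-22029 - 43348)/(-6 + √26045) = -65377/(-6 + √26045)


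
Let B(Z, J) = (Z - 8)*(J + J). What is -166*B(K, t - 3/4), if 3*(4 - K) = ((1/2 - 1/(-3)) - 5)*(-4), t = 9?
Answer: 78518/3 ≈ 26173.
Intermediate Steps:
K = -14/9 (K = 4 - ((1/2 - 1/(-3)) - 5)*(-4)/3 = 4 - ((1*(½) - 1*(-⅓)) - 5)*(-4)/3 = 4 - ((½ + ⅓) - 5)*(-4)/3 = 4 - (⅚ - 5)*(-4)/3 = 4 - (-25)*(-4)/18 = 4 - ⅓*50/3 = 4 - 50/9 = -14/9 ≈ -1.5556)
B(Z, J) = 2*J*(-8 + Z) (B(Z, J) = (-8 + Z)*(2*J) = 2*J*(-8 + Z))
-166*B(K, t - 3/4) = -332*(9 - 3/4)*(-8 - 14/9) = -332*(9 - 3*¼)*(-86)/9 = -332*(9 - ¾)*(-86)/9 = -332*33*(-86)/(4*9) = -166*(-473/3) = 78518/3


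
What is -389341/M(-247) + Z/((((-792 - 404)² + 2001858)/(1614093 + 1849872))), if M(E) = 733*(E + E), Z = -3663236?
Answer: -120916507413014317/32706138946 ≈ -3.6971e+6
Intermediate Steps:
M(E) = 1466*E (M(E) = 733*(2*E) = 1466*E)
-389341/M(-247) + Z/((((-792 - 404)² + 2001858)/(1614093 + 1849872))) = -389341/(1466*(-247)) - 3663236*(1614093 + 1849872)/((-792 - 404)² + 2001858) = -389341/(-362102) - 3663236*3463965/((-1196)² + 2001858) = -389341*(-1/362102) - 3663236*3463965/(1430416 + 2001858) = 389341/362102 - 3663236/(3432274*(1/3463965)) = 389341/362102 - 3663236/3432274/3463965 = 389341/362102 - 3663236*3463965/3432274 = 389341/362102 - 6344660645370/1716137 = -120916507413014317/32706138946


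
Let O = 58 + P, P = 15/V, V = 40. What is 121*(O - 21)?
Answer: 36179/8 ≈ 4522.4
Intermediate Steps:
P = 3/8 (P = 15/40 = 15*(1/40) = 3/8 ≈ 0.37500)
O = 467/8 (O = 58 + 3/8 = 467/8 ≈ 58.375)
121*(O - 21) = 121*(467/8 - 21) = 121*(299/8) = 36179/8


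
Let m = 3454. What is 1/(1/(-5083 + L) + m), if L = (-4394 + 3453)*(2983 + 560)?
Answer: 3339046/11533064883 ≈ 0.00028952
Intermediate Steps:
L = -3333963 (L = -941*3543 = -3333963)
1/(1/(-5083 + L) + m) = 1/(1/(-5083 - 3333963) + 3454) = 1/(1/(-3339046) + 3454) = 1/(-1/3339046 + 3454) = 1/(11533064883/3339046) = 3339046/11533064883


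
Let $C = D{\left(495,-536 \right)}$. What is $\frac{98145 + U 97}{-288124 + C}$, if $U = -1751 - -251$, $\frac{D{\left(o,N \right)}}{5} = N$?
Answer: $\frac{47355}{290804} \approx 0.16284$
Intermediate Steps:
$D{\left(o,N \right)} = 5 N$
$U = -1500$ ($U = -1751 + 251 = -1500$)
$C = -2680$ ($C = 5 \left(-536\right) = -2680$)
$\frac{98145 + U 97}{-288124 + C} = \frac{98145 - 145500}{-288124 - 2680} = \frac{98145 - 145500}{-290804} = \left(-47355\right) \left(- \frac{1}{290804}\right) = \frac{47355}{290804}$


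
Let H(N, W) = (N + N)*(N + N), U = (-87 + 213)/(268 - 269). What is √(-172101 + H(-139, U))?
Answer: I*√94817 ≈ 307.92*I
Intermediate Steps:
U = -126 (U = 126/(-1) = 126*(-1) = -126)
H(N, W) = 4*N² (H(N, W) = (2*N)*(2*N) = 4*N²)
√(-172101 + H(-139, U)) = √(-172101 + 4*(-139)²) = √(-172101 + 4*19321) = √(-172101 + 77284) = √(-94817) = I*√94817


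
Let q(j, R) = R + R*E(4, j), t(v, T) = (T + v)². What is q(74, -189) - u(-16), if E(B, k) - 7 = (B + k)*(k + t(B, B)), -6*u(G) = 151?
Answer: -12215297/6 ≈ -2.0359e+6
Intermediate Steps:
u(G) = -151/6 (u(G) = -⅙*151 = -151/6)
E(B, k) = 7 + (B + k)*(k + 4*B²) (E(B, k) = 7 + (B + k)*(k + (B + B)²) = 7 + (B + k)*(k + (2*B)²) = 7 + (B + k)*(k + 4*B²))
q(j, R) = R + R*(263 + j² + 68*j) (q(j, R) = R + R*(7 + j² + 4*4³ + 4*j + 4*j*4²) = R + R*(7 + j² + 4*64 + 4*j + 4*j*16) = R + R*(7 + j² + 256 + 4*j + 64*j) = R + R*(263 + j² + 68*j))
q(74, -189) - u(-16) = -189*(264 + 74² + 68*74) - 1*(-151/6) = -189*(264 + 5476 + 5032) + 151/6 = -189*10772 + 151/6 = -2035908 + 151/6 = -12215297/6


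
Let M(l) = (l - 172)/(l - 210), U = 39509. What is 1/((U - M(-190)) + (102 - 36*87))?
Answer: 200/7295619 ≈ 2.7414e-5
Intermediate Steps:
M(l) = (-172 + l)/(-210 + l)
1/((U - M(-190)) + (102 - 36*87)) = 1/((39509 - (-172 - 190)/(-210 - 190)) + (102 - 36*87)) = 1/((39509 - (-362)/(-400)) + (102 - 3132)) = 1/((39509 - (-1)*(-362)/400) - 3030) = 1/((39509 - 1*181/200) - 3030) = 1/((39509 - 181/200) - 3030) = 1/(7901619/200 - 3030) = 1/(7295619/200) = 200/7295619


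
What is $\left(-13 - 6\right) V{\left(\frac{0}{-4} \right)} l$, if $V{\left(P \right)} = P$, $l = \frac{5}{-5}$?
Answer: $0$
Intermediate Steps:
$l = -1$ ($l = 5 \left(- \frac{1}{5}\right) = -1$)
$\left(-13 - 6\right) V{\left(\frac{0}{-4} \right)} l = \left(-13 - 6\right) \frac{0}{-4} \left(-1\right) = - 19 \cdot 0 \left(- \frac{1}{4}\right) \left(-1\right) = - 19 \cdot 0 \left(-1\right) = \left(-19\right) 0 = 0$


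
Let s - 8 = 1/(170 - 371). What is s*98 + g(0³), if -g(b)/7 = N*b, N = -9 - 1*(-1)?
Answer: 157486/201 ≈ 783.51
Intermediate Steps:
N = -8 (N = -9 + 1 = -8)
s = 1607/201 (s = 8 + 1/(170 - 371) = 8 + 1/(-201) = 8 - 1/201 = 1607/201 ≈ 7.9950)
g(b) = 56*b (g(b) = -(-56)*b = 56*b)
s*98 + g(0³) = (1607/201)*98 + 56*0³ = 157486/201 + 56*0 = 157486/201 + 0 = 157486/201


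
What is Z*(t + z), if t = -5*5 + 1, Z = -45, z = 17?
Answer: 315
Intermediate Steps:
t = -24 (t = -25 + 1 = -24)
Z*(t + z) = -45*(-24 + 17) = -45*(-7) = 315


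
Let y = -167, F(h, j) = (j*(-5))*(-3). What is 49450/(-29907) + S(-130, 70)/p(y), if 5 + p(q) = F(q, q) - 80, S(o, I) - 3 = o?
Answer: -124277311/77459130 ≈ -1.6044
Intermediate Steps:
S(o, I) = 3 + o
F(h, j) = 15*j (F(h, j) = -5*j*(-3) = 15*j)
p(q) = -85 + 15*q (p(q) = -5 + (15*q - 80) = -5 + (-80 + 15*q) = -85 + 15*q)
49450/(-29907) + S(-130, 70)/p(y) = 49450/(-29907) + (3 - 130)/(-85 + 15*(-167)) = 49450*(-1/29907) - 127/(-85 - 2505) = -49450/29907 - 127/(-2590) = -49450/29907 - 127*(-1/2590) = -49450/29907 + 127/2590 = -124277311/77459130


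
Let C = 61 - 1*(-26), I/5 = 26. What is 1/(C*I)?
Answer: 1/11310 ≈ 8.8417e-5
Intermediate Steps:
I = 130 (I = 5*26 = 130)
C = 87 (C = 61 + 26 = 87)
1/(C*I) = 1/(87*130) = 1/11310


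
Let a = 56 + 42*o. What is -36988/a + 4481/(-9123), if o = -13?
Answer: 23946131/319305 ≈ 74.995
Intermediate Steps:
a = -490 (a = 56 + 42*(-13) = 56 - 546 = -490)
-36988/a + 4481/(-9123) = -36988/(-490) + 4481/(-9123) = -36988*(-1/490) + 4481*(-1/9123) = 2642/35 - 4481/9123 = 23946131/319305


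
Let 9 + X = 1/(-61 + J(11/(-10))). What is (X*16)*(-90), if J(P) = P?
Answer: 895840/69 ≈ 12983.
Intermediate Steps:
X = -5599/621 (X = -9 + 1/(-61 + 11/(-10)) = -9 + 1/(-61 + 11*(-1/10)) = -9 + 1/(-61 - 11/10) = -9 + 1/(-621/10) = -9 - 10/621 = -5599/621 ≈ -9.0161)
(X*16)*(-90) = -5599/621*16*(-90) = -89584/621*(-90) = 895840/69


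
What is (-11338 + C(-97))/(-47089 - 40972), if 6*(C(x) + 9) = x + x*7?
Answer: 34429/264183 ≈ 0.13032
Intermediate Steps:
C(x) = -9 + 4*x/3 (C(x) = -9 + (x + x*7)/6 = -9 + (x + 7*x)/6 = -9 + (8*x)/6 = -9 + 4*x/3)
(-11338 + C(-97))/(-47089 - 40972) = (-11338 + (-9 + (4/3)*(-97)))/(-47089 - 40972) = (-11338 + (-9 - 388/3))/(-88061) = (-11338 - 415/3)*(-1/88061) = -34429/3*(-1/88061) = 34429/264183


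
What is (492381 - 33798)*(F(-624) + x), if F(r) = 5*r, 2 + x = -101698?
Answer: -48068670060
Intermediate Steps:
x = -101700 (x = -2 - 101698 = -101700)
(492381 - 33798)*(F(-624) + x) = (492381 - 33798)*(5*(-624) - 101700) = 458583*(-3120 - 101700) = 458583*(-104820) = -48068670060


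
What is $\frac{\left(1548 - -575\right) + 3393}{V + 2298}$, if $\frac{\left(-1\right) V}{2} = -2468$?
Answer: $\frac{2758}{3617} \approx 0.76251$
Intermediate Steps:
$V = 4936$ ($V = \left(-2\right) \left(-2468\right) = 4936$)
$\frac{\left(1548 - -575\right) + 3393}{V + 2298} = \frac{\left(1548 - -575\right) + 3393}{4936 + 2298} = \frac{\left(1548 + 575\right) + 3393}{7234} = \left(2123 + 3393\right) \frac{1}{7234} = 5516 \cdot \frac{1}{7234} = \frac{2758}{3617}$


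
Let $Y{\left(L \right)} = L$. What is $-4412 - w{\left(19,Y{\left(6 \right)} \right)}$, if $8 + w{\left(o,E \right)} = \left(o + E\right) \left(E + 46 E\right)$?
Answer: $-11454$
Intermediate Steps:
$w{\left(o,E \right)} = -8 + 47 E \left(E + o\right)$ ($w{\left(o,E \right)} = -8 + \left(o + E\right) \left(E + 46 E\right) = -8 + \left(E + o\right) 47 E = -8 + 47 E \left(E + o\right)$)
$-4412 - w{\left(19,Y{\left(6 \right)} \right)} = -4412 - \left(-8 + 47 \cdot 6^{2} + 47 \cdot 6 \cdot 19\right) = -4412 - \left(-8 + 47 \cdot 36 + 5358\right) = -4412 - \left(-8 + 1692 + 5358\right) = -4412 - 7042 = -11454$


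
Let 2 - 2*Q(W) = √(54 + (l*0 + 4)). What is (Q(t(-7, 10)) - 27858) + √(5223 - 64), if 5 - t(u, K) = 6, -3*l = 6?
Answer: -27857 + √5159 - √58/2 ≈ -27789.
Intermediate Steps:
l = -2 (l = -⅓*6 = -2)
t(u, K) = -1 (t(u, K) = 5 - 1*6 = 5 - 6 = -1)
Q(W) = 1 - √58/2 (Q(W) = 1 - √(54 + (-2*0 + 4))/2 = 1 - √(54 + (0 + 4))/2 = 1 - √(54 + 4)/2 = 1 - √58/2)
(Q(t(-7, 10)) - 27858) + √(5223 - 64) = ((1 - √58/2) - 27858) + √(5223 - 64) = (-27857 - √58/2) + √5159 = -27857 + √5159 - √58/2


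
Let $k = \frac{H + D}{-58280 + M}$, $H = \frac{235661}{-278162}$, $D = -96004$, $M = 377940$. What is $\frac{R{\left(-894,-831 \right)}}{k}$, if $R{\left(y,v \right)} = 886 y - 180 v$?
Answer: $\frac{57129698380159680}{26704900309} \approx 2.1393 \cdot 10^{6}$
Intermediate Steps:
$R{\left(y,v \right)} = - 180 v + 886 y$
$H = - \frac{235661}{278162}$ ($H = 235661 \left(- \frac{1}{278162}\right) = - \frac{235661}{278162} \approx -0.84721$)
$k = - \frac{26704900309}{88917264920}$ ($k = \frac{- \frac{235661}{278162} - 96004}{-58280 + 377940} = - \frac{26704900309}{278162 \cdot 319660} = \left(- \frac{26704900309}{278162}\right) \frac{1}{319660} = - \frac{26704900309}{88917264920} \approx -0.30033$)
$\frac{R{\left(-894,-831 \right)}}{k} = \frac{\left(-180\right) \left(-831\right) + 886 \left(-894\right)}{- \frac{26704900309}{88917264920}} = \left(149580 - 792084\right) \left(- \frac{88917264920}{26704900309}\right) = \left(-642504\right) \left(- \frac{88917264920}{26704900309}\right) = \frac{57129698380159680}{26704900309}$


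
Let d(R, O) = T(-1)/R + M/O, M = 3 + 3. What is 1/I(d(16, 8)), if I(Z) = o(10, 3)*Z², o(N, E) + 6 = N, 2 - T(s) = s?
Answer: 64/225 ≈ 0.28444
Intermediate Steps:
T(s) = 2 - s
M = 6
o(N, E) = -6 + N
d(R, O) = 3/R + 6/O (d(R, O) = (2 - 1*(-1))/R + 6/O = (2 + 1)/R + 6/O = 3/R + 6/O)
I(Z) = 4*Z² (I(Z) = (-6 + 10)*Z² = 4*Z²)
1/I(d(16, 8)) = 1/(4*(3/16 + 6/8)²) = 1/(4*(3*(1/16) + 6*(⅛))²) = 1/(4*(3/16 + ¾)²) = 1/(4*(15/16)²) = 1/(4*(225/256)) = 1/(225/64) = 64/225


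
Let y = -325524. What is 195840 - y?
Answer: 521364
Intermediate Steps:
195840 - y = 195840 - 1*(-325524) = 195840 + 325524 = 521364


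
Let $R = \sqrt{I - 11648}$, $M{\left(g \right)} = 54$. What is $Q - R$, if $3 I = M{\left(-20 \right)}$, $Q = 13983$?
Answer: $13983 - i \sqrt{11630} \approx 13983.0 - 107.84 i$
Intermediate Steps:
$I = 18$ ($I = \frac{1}{3} \cdot 54 = 18$)
$R = i \sqrt{11630}$ ($R = \sqrt{18 - 11648} = \sqrt{-11630} = i \sqrt{11630} \approx 107.84 i$)
$Q - R = 13983 - i \sqrt{11630}$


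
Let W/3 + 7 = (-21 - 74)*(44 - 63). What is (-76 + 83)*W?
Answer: 37758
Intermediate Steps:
W = 5394 (W = -21 + 3*((-21 - 74)*(44 - 63)) = -21 + 3*(-95*(-19)) = -21 + 3*1805 = -21 + 5415 = 5394)
(-76 + 83)*W = (-76 + 83)*5394 = 7*5394 = 37758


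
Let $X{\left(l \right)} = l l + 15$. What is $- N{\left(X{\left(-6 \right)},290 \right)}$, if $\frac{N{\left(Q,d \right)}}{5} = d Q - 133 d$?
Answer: $118900$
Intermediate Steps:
$X{\left(l \right)} = 15 + l^{2}$ ($X{\left(l \right)} = l^{2} + 15 = 15 + l^{2}$)
$N{\left(Q,d \right)} = - 665 d + 5 Q d$ ($N{\left(Q,d \right)} = 5 \left(d Q - 133 d\right) = 5 \left(Q d - 133 d\right) = 5 \left(- 133 d + Q d\right) = - 665 d + 5 Q d$)
$- N{\left(X{\left(-6 \right)},290 \right)} = - 5 \cdot 290 \left(-133 + \left(15 + \left(-6\right)^{2}\right)\right) = - 5 \cdot 290 \left(-133 + \left(15 + 36\right)\right) = - 5 \cdot 290 \left(-133 + 51\right) = - 5 \cdot 290 \left(-82\right) = \left(-1\right) \left(-118900\right) = 118900$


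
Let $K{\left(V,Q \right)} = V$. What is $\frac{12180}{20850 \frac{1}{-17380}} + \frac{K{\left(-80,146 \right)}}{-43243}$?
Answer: $- \frac{61026932088}{6010777} \approx -10153.0$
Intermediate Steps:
$\frac{12180}{20850 \frac{1}{-17380}} + \frac{K{\left(-80,146 \right)}}{-43243} = \frac{12180}{20850 \frac{1}{-17380}} - \frac{80}{-43243} = \frac{12180}{20850 \left(- \frac{1}{17380}\right)} - - \frac{80}{43243} = \frac{12180}{- \frac{2085}{1738}} + \frac{80}{43243} = 12180 \left(- \frac{1738}{2085}\right) + \frac{80}{43243} = - \frac{1411256}{139} + \frac{80}{43243} = - \frac{61026932088}{6010777}$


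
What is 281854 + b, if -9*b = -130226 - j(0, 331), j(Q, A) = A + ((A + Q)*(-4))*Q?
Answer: 889081/3 ≈ 2.9636e+5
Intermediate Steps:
j(Q, A) = A + Q*(-4*A - 4*Q) (j(Q, A) = A + (-4*A - 4*Q)*Q = A + Q*(-4*A - 4*Q))
b = 43519/3 (b = -(-130226 - (331 - 4*0**2 - 4*331*0))/9 = -(-130226 - (331 - 4*0 + 0))/9 = -(-130226 - (331 + 0 + 0))/9 = -(-130226 - 1*331)/9 = -(-130226 - 331)/9 = -1/9*(-130557) = 43519/3 ≈ 14506.)
281854 + b = 281854 + 43519/3 = 889081/3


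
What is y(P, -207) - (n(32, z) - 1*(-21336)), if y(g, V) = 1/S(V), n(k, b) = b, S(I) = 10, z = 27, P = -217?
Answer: -213629/10 ≈ -21363.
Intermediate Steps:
y(g, V) = 1/10
y(P, -207) - (n(32, z) - 1*(-21336)) = 1/10 - (27 - 1*(-21336)) = 1/10 - (27 + 21336) = 1/10 - 1*21363 = 1/10 - 21363 = -213629/10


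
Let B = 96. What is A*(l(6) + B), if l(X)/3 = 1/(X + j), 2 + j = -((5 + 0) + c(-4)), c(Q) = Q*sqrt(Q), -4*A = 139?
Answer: -866943/260 + 834*I/65 ≈ -3334.4 + 12.831*I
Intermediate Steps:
A = -139/4 (A = -1/4*139 = -139/4 ≈ -34.750)
c(Q) = Q**(3/2)
j = -7 + 8*I (j = -2 - ((5 + 0) + (-4)**(3/2)) = -2 - (5 - 8*I) = -2 + (-5 + 8*I) = -7 + 8*I ≈ -7.0 + 8.0*I)
l(X) = 3/(-7 + X + 8*I) (l(X) = 3/(X + (-7 + 8*I)) = 3/(-7 + X + 8*I))
A*(l(6) + B) = -139*(3/(-7 + 6 + 8*I) + 96)/4 = -139*(3/(-1 + 8*I) + 96)/4 = -139*(3*((-1 - 8*I)/65) + 96)/4 = -139*(3*(-1 - 8*I)/65 + 96)/4 = -139*(96 + 3*(-1 - 8*I)/65)/4 = -3336 - 417*(-1 - 8*I)/260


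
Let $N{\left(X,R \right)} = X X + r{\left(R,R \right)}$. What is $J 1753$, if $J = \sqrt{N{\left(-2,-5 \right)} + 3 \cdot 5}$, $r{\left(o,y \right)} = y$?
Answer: $1753 \sqrt{14} \approx 6559.1$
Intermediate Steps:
$N{\left(X,R \right)} = R + X^{2}$ ($N{\left(X,R \right)} = X X + R = X^{2} + R = R + X^{2}$)
$J = \sqrt{14}$ ($J = \sqrt{\left(-5 + \left(-2\right)^{2}\right) + 3 \cdot 5} = \sqrt{\left(-5 + 4\right) + 15} = \sqrt{-1 + 15} = \sqrt{14} \approx 3.7417$)
$J 1753 = \sqrt{14} \cdot 1753 = 1753 \sqrt{14}$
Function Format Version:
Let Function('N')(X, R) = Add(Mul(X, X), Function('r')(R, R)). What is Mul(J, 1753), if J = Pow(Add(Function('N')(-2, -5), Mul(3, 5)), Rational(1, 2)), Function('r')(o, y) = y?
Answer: Mul(1753, Pow(14, Rational(1, 2))) ≈ 6559.1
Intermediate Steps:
Function('N')(X, R) = Add(R, Pow(X, 2)) (Function('N')(X, R) = Add(Mul(X, X), R) = Add(Pow(X, 2), R) = Add(R, Pow(X, 2)))
J = Pow(14, Rational(1, 2)) (J = Pow(Add(Add(-5, Pow(-2, 2)), Mul(3, 5)), Rational(1, 2)) = Pow(Add(Add(-5, 4), 15), Rational(1, 2)) = Pow(Add(-1, 15), Rational(1, 2)) = Pow(14, Rational(1, 2)) ≈ 3.7417)
Mul(J, 1753) = Mul(Pow(14, Rational(1, 2)), 1753) = Mul(1753, Pow(14, Rational(1, 2)))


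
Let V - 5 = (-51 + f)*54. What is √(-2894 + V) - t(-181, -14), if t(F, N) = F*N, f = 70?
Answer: -2534 + 9*I*√23 ≈ -2534.0 + 43.162*I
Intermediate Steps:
V = 1031 (V = 5 + (-51 + 70)*54 = 5 + 19*54 = 5 + 1026 = 1031)
√(-2894 + V) - t(-181, -14) = √(-2894 + 1031) - (-181)*(-14) = √(-1863) - 1*2534 = 9*I*√23 - 2534 = -2534 + 9*I*√23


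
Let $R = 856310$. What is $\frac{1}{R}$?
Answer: $\frac{1}{856310} \approx 1.1678 \cdot 10^{-6}$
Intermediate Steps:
$\frac{1}{R} = \frac{1}{856310}$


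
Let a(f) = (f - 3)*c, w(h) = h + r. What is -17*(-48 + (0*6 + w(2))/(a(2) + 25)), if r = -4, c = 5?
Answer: 8177/10 ≈ 817.70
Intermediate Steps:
w(h) = -4 + h (w(h) = h - 4 = -4 + h)
a(f) = -15 + 5*f (a(f) = (f - 3)*5 = (-3 + f)*5 = -15 + 5*f)
-17*(-48 + (0*6 + w(2))/(a(2) + 25)) = -17*(-48 + (0*6 + (-4 + 2))/((-15 + 5*2) + 25)) = -17*(-48 + (0 - 2)/((-15 + 10) + 25)) = -17*(-48 - 2/(-5 + 25)) = -17*(-48 - 2/20) = -17*(-48 - 2*1/20) = -17*(-48 - ⅒) = -17*(-481/10) = 8177/10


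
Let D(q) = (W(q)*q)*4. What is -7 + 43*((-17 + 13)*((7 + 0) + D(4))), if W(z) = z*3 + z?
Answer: -45243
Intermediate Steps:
W(z) = 4*z (W(z) = 3*z + z = 4*z)
D(q) = 16*q**2 (D(q) = ((4*q)*q)*4 = (4*q**2)*4 = 16*q**2)
-7 + 43*((-17 + 13)*((7 + 0) + D(4))) = -7 + 43*((-17 + 13)*((7 + 0) + 16*4**2)) = -7 + 43*(-4*(7 + 16*16)) = -7 + 43*(-4*(7 + 256)) = -7 + 43*(-4*263) = -7 + 43*(-1052) = -7 - 45236 = -45243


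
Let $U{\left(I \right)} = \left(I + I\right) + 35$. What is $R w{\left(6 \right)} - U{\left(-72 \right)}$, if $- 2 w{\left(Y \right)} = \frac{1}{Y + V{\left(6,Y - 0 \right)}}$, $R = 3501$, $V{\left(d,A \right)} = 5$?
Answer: $- \frac{1103}{22} \approx -50.136$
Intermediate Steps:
$w{\left(Y \right)} = - \frac{1}{2 \left(5 + Y\right)}$ ($w{\left(Y \right)} = - \frac{1}{2 \left(Y + 5\right)} = - \frac{1}{2 \left(5 + Y\right)}$)
$U{\left(I \right)} = 35 + 2 I$ ($U{\left(I \right)} = 2 I + 35 = 35 + 2 I$)
$R w{\left(6 \right)} - U{\left(-72 \right)} = 3501 \left(- \frac{1}{10 + 2 \cdot 6}\right) - \left(35 + 2 \left(-72\right)\right) = 3501 \left(- \frac{1}{10 + 12}\right) - \left(35 - 144\right) = 3501 \left(- \frac{1}{22}\right) - -109 = 3501 \left(\left(-1\right) \frac{1}{22}\right) + 109 = 3501 \left(- \frac{1}{22}\right) + 109 = - \frac{3501}{22} + 109 = - \frac{1103}{22}$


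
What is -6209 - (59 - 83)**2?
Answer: -6785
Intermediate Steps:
-6209 - (59 - 83)**2 = -6209 - 1*(-24)**2 = -6209 - 1*576 = -6209 - 576 = -6785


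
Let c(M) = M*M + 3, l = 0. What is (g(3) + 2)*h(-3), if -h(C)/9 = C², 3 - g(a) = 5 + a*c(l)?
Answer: 729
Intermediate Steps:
c(M) = 3 + M² (c(M) = M² + 3 = 3 + M²)
g(a) = -2 - 3*a (g(a) = 3 - (5 + a*(3 + 0²)) = 3 - (5 + a*(3 + 0)) = 3 - (5 + a*3) = 3 - (5 + 3*a) = 3 + (-5 - 3*a) = -2 - 3*a)
h(C) = -9*C²
(g(3) + 2)*h(-3) = ((-2 - 3*3) + 2)*(-9*(-3)²) = ((-2 - 9) + 2)*(-9*9) = (-11 + 2)*(-81) = -9*(-81) = 729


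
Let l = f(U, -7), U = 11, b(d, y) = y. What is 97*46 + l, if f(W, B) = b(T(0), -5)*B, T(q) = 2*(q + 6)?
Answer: 4497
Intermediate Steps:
T(q) = 12 + 2*q (T(q) = 2*(6 + q) = 12 + 2*q)
f(W, B) = -5*B
l = 35 (l = -5*(-7) = 35)
97*46 + l = 97*46 + 35 = 4462 + 35 = 4497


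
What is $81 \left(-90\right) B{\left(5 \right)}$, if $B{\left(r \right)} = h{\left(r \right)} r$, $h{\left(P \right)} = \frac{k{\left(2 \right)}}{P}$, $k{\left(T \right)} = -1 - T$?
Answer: $21870$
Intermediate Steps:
$h{\left(P \right)} = - \frac{3}{P}$ ($h{\left(P \right)} = \frac{-1 - 2}{P} = - \frac{3}{P}$)
$B{\left(r \right)} = -3$ ($B{\left(r \right)} = - \frac{3}{r} r = -3$)
$81 \left(-90\right) B{\left(5 \right)} = 81 \left(-90\right) \left(-3\right) = \left(-7290\right) \left(-3\right) = 21870$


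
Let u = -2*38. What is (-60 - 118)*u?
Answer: 13528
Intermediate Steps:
u = -76
(-60 - 118)*u = (-60 - 118)*(-76) = -178*(-76) = 13528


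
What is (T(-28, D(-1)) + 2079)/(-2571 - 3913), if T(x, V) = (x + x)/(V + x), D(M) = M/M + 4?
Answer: -47873/149132 ≈ -0.32101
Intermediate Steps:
D(M) = 5 (D(M) = 1 + 4 = 5)
T(x, V) = 2*x/(V + x) (T(x, V) = (2*x)/(V + x) = 2*x/(V + x))
(T(-28, D(-1)) + 2079)/(-2571 - 3913) = (2*(-28)/(5 - 28) + 2079)/(-2571 - 3913) = (2*(-28)/(-23) + 2079)/(-6484) = (2*(-28)*(-1/23) + 2079)*(-1/6484) = (56/23 + 2079)*(-1/6484) = (47873/23)*(-1/6484) = -47873/149132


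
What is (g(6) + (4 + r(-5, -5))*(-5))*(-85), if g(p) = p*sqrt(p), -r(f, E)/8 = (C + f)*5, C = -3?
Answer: 137700 - 510*sqrt(6) ≈ 1.3645e+5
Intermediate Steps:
r(f, E) = 120 - 40*f (r(f, E) = -8*(-3 + f)*5 = -8*(-15 + 5*f) = 120 - 40*f)
g(p) = p**(3/2)
(g(6) + (4 + r(-5, -5))*(-5))*(-85) = (6**(3/2) + (4 + (120 - 40*(-5)))*(-5))*(-85) = (6*sqrt(6) + (4 + (120 + 200))*(-5))*(-85) = (6*sqrt(6) + (4 + 320)*(-5))*(-85) = (6*sqrt(6) + 324*(-5))*(-85) = (6*sqrt(6) - 1620)*(-85) = (-1620 + 6*sqrt(6))*(-85) = 137700 - 510*sqrt(6)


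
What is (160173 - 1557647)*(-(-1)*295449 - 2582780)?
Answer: 3196485601894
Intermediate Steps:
(160173 - 1557647)*(-(-1)*295449 - 2582780) = -1397474*(-1*(-295449) - 2582780) = -1397474*(295449 - 2582780) = -1397474*(-2287331) = 3196485601894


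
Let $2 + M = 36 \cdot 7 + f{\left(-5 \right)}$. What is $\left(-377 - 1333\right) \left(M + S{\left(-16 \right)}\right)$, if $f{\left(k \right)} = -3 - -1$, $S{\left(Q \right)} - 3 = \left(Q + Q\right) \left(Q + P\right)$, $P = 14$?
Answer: $-538650$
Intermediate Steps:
$S{\left(Q \right)} = 3 + 2 Q \left(14 + Q\right)$ ($S{\left(Q \right)} = 3 + \left(Q + Q\right) \left(Q + 14\right) = 3 + 2 Q \left(14 + Q\right)$)
$f{\left(k \right)} = -2$ ($f{\left(k \right)} = -3 + 1 = -2$)
$M = 248$ ($M = -2 + \left(36 \cdot 7 - 2\right) = -2 + \left(252 - 2\right) = -2 + 250 = 248$)
$\left(-377 - 1333\right) \left(M + S{\left(-16 \right)}\right) = \left(-377 - 1333\right) \left(248 + \left(3 + 2 \left(-16\right)^{2} + 28 \left(-16\right)\right)\right) = \left(-377 + \left(-1521 + 188\right)\right) \left(248 + \left(3 + 2 \cdot 256 - 448\right)\right) = \left(-377 - 1333\right) \left(248 + \left(3 + 512 - 448\right)\right) = - 1710 \left(248 + 67\right) = \left(-1710\right) 315 = -538650$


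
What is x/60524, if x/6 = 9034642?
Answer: 13551963/15131 ≈ 895.64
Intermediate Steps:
x = 54207852 (x = 6*9034642 = 54207852)
x/60524 = 54207852/60524 = 54207852*(1/60524) = 13551963/15131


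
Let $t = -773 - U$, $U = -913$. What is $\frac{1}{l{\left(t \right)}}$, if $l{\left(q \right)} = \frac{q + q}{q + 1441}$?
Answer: $\frac{1581}{280} \approx 5.6464$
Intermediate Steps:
$t = 140$ ($t = -773 - -913 = -773 + 913 = 140$)
$l{\left(q \right)} = \frac{2 q}{1441 + q}$
$\frac{1}{l{\left(t \right)}} = \frac{1}{2 \cdot 140 \frac{1}{1441 + 140}} = \frac{1}{2 \cdot 140 \cdot \frac{1}{1581}} = \frac{1}{\frac{280}{1581}} = \frac{1581}{280}$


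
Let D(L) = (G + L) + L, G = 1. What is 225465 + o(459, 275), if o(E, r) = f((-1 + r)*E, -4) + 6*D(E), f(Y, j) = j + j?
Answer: 230971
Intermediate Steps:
D(L) = 1 + 2*L (D(L) = (1 + L) + L = 1 + 2*L)
f(Y, j) = 2*j
o(E, r) = -2 + 12*E (o(E, r) = 2*(-4) + 6*(1 + 2*E) = -8 + (6 + 12*E) = -2 + 12*E)
225465 + o(459, 275) = 225465 + (-2 + 12*459) = 225465 + (-2 + 5508) = 225465 + 5506 = 230971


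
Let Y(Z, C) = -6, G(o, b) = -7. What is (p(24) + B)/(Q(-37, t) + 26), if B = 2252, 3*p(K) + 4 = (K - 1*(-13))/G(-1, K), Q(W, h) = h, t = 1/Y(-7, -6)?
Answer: 94454/1085 ≈ 87.054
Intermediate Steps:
t = -1/6 (t = 1/(-6) = -1/6 ≈ -0.16667)
p(K) = -41/21 - K/21 (p(K) = -4/3 + ((K - 1*(-13))/(-7))/3 = -4/3 + ((K + 13)*(-1/7))/3 = -4/3 + ((13 + K)*(-1/7))/3 = -4/3 + (-13/7 - K/7)/3 = -4/3 + (-13/21 - K/21) = -41/21 - K/21)
(p(24) + B)/(Q(-37, t) + 26) = ((-41/21 - 1/21*24) + 2252)/(-1/6 + 26) = ((-41/21 - 8/7) + 2252)/(155/6) = (-65/21 + 2252)*(6/155) = (47227/21)*(6/155) = 94454/1085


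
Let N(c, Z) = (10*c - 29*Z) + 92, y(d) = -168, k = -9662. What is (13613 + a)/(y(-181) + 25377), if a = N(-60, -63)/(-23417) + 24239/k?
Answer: 1026476567087/1901221218762 ≈ 0.53990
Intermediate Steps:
N(c, Z) = 92 - 29*Z + 10*c (N(c, Z) = (-29*Z + 10*c) + 92 = 92 - 29*Z + 10*c)
a = -580348841/226255054 (a = (92 - 29*(-63) + 10*(-60))/(-23417) + 24239/(-9662) = (92 + 1827 - 600)*(-1/23417) + 24239*(-1/9662) = 1319*(-1/23417) - 24239/9662 = -1319/23417 - 24239/9662 = -580348841/226255054 ≈ -2.5650)
(13613 + a)/(y(-181) + 25377) = (13613 - 580348841/226255054)/(-168 + 25377) = (3079429701261/226255054)/25209 = (3079429701261/226255054)*(1/25209) = 1026476567087/1901221218762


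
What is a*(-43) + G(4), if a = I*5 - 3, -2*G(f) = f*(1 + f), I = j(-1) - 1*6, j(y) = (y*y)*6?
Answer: 119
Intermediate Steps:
j(y) = 6*y² (j(y) = y²*6 = 6*y²)
I = 0 (I = 6*(-1)² - 1*6 = 6*1 - 6 = 6 - 6 = 0)
G(f) = -f*(1 + f)/2
a = -3 (a = 0*5 - 3 = 0 - 3 = -3)
a*(-43) + G(4) = -3*(-43) - ½*4*(1 + 4) = 129 - ½*4*5 = 129 - 10 = 119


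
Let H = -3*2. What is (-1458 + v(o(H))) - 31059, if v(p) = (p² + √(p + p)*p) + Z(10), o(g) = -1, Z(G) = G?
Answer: -32506 - I*√2 ≈ -32506.0 - 1.4142*I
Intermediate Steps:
H = -6
v(p) = 10 + p² + √2*p^(3/2) (v(p) = (p² + √(p + p)*p) + 10 = (p² + √(2*p)*p) + 10 = (p² + (√2*√p)*p) + 10 = (p² + √2*p^(3/2)) + 10 = 10 + p² + √2*p^(3/2))
(-1458 + v(o(H))) - 31059 = (-1458 + (10 + (-1)² + √2*(-1)^(3/2))) - 31059 = (-1458 + (10 + 1 + √2*(-I))) - 31059 = (-1458 + (10 + 1 - I*√2)) - 31059 = (-1458 + (11 - I*√2)) - 31059 = (-1447 - I*√2) - 31059 = -32506 - I*√2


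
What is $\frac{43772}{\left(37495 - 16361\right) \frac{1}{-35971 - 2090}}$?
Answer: $- \frac{833003046}{10567} \approx -78831.0$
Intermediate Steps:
$\frac{43772}{\left(37495 - 16361\right) \frac{1}{-35971 - 2090}} = \frac{43772}{21134 \frac{1}{-38061}} = \frac{43772}{21134 \left(- \frac{1}{38061}\right)} = \frac{43772}{- \frac{21134}{38061}} = 43772 \left(- \frac{38061}{21134}\right) = - \frac{833003046}{10567}$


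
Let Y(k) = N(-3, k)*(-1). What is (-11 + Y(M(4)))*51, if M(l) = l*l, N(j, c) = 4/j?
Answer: -493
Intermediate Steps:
M(l) = l²
Y(k) = 4/3 (Y(k) = (4/(-3))*(-1) = (4*(-⅓))*(-1) = -4/3*(-1) = 4/3)
(-11 + Y(M(4)))*51 = (-11 + 4/3)*51 = -29/3*51 = -493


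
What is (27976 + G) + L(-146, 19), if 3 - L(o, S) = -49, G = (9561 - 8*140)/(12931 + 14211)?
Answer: 760744417/27142 ≈ 28028.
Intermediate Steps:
G = 8441/27142 (G = (9561 - 1120)/27142 = 8441*(1/27142) = 8441/27142 ≈ 0.31099)
L(o, S) = 52 (L(o, S) = 3 - 1*(-49) = 3 + 49 = 52)
(27976 + G) + L(-146, 19) = (27976 + 8441/27142) + 52 = 759333033/27142 + 52 = 760744417/27142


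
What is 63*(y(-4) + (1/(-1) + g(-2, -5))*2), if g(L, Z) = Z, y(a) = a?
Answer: -1008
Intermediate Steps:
63*(y(-4) + (1/(-1) + g(-2, -5))*2) = 63*(-4 + (1/(-1) - 5)*2) = 63*(-4 + (-1 - 5)*2) = 63*(-4 - 6*2) = 63*(-4 - 12) = 63*(-16) = -1008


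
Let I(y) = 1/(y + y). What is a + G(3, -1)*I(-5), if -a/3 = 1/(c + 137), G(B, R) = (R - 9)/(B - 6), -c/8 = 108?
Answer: -718/2181 ≈ -0.32921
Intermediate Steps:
c = -864 (c = -8*108 = -864)
I(y) = 1/(2*y)
G(B, R) = (-9 + R)/(-6 + B)
a = 3/727 (a = -3/(-864 + 137) = -3/(-727) = -3*(-1/727) = 3/727 ≈ 0.0041265)
a + G(3, -1)*I(-5) = 3/727 + ((-9 - 1)/(-6 + 3))*((½)/(-5)) = 3/727 + (-10/(-3))*((½)*(-⅕)) = 3/727 - ⅓*(-10)*(-⅒) = 3/727 + (10/3)*(-⅒) = 3/727 - ⅓ = -718/2181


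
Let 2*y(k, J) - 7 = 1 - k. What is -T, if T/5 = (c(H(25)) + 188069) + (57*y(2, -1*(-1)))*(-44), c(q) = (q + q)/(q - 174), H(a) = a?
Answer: -134505775/149 ≈ -9.0272e+5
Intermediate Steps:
y(k, J) = 4 - k/2 (y(k, J) = 7/2 + (1 - k)/2 = 7/2 + (½ - k/2) = 4 - k/2)
c(q) = 2*q/(-174 + q) (c(q) = (2*q)/(-174 + q) = 2*q/(-174 + q))
T = 134505775/149 (T = 5*((2*25/(-174 + 25) + 188069) + (57*(4 - ½*2))*(-44)) = 5*((2*25/(-149) + 188069) + (57*(4 - 1))*(-44)) = 5*((2*25*(-1/149) + 188069) + (57*3)*(-44)) = 5*((-50/149 + 188069) + 171*(-44)) = 5*(28022231/149 - 7524) = 5*(26901155/149) = 134505775/149 ≈ 9.0272e+5)
-T = -1*134505775/149 = -134505775/149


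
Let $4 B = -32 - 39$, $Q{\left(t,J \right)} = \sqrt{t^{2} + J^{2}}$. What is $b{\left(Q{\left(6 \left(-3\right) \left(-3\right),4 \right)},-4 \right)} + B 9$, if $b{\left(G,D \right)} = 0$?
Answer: $- \frac{639}{4} \approx -159.75$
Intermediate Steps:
$Q{\left(t,J \right)} = \sqrt{J^{2} + t^{2}}$
$B = - \frac{71}{4}$ ($B = \frac{-32 - 39}{4} = \frac{1}{4} \left(-71\right) = - \frac{71}{4} \approx -17.75$)
$b{\left(Q{\left(6 \left(-3\right) \left(-3\right),4 \right)},-4 \right)} + B 9 = 0 - \frac{639}{4} = - \frac{639}{4}$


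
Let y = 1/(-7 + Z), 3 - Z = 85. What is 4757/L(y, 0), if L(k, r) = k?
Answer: -423373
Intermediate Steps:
Z = -82 (Z = 3 - 1*85 = 3 - 85 = -82)
y = -1/89 (y = 1/(-7 - 82) = 1/(-89) = -1/89 ≈ -0.011236)
4757/L(y, 0) = 4757/(-1/89) = 4757*(-89) = -423373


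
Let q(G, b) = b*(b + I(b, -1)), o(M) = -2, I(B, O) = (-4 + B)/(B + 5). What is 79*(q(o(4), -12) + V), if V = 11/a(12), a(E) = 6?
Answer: 392867/42 ≈ 9354.0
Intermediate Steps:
I(B, O) = (-4 + B)/(5 + B)
q(G, b) = b*(b + (-4 + b)/(5 + b))
V = 11/6 ≈ 1.8333
79*(q(o(4), -12) + V) = 79*(-12*(-4 - 12 - 12*(5 - 12))/(5 - 12) + 11/6) = 79*(-12*(-4 - 12 - 12*(-7))/(-7) + 11/6) = 79*(-12*(-1/7)*(-4 - 12 + 84) + 11/6) = 79*(-12*(-1/7)*68 + 11/6) = 79*(816/7 + 11/6) = 79*(4973/42) = 392867/42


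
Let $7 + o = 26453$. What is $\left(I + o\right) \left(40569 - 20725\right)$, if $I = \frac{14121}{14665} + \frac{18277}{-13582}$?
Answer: $\frac{52263528097027434}{99590015} \approx 5.2479 \cdot 10^{8}$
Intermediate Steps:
$o = 26446$ ($o = -7 + 26453 = 26446$)
$I = - \frac{76240783}{199180030}$ ($I = 14121 \cdot \frac{1}{14665} + 18277 \left(- \frac{1}{13582}\right) = \frac{14121}{14665} - \frac{18277}{13582} = - \frac{76240783}{199180030} \approx -0.38277$)
$\left(I + o\right) \left(40569 - 20725\right) = \left(- \frac{76240783}{199180030} + 26446\right) \left(40569 - 20725\right) = \frac{5267438832597}{199180030} \cdot 19844 = \frac{52263528097027434}{99590015}$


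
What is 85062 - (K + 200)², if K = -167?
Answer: 83973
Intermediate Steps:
85062 - (K + 200)² = 85062 - (-167 + 200)² = 85062 - 1*33² = 85062 - 1*1089 = 85062 - 1089 = 83973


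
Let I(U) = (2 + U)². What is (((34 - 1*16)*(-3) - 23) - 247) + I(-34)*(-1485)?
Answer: -1520964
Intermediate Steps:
(((34 - 1*16)*(-3) - 23) - 247) + I(-34)*(-1485) = (((34 - 1*16)*(-3) - 23) - 247) + (2 - 34)²*(-1485) = (((34 - 16)*(-3) - 23) - 247) + (-32)²*(-1485) = ((18*(-3) - 23) - 247) + 1024*(-1485) = ((-54 - 23) - 247) - 1520640 = (-77 - 247) - 1520640 = -324 - 1520640 = -1520964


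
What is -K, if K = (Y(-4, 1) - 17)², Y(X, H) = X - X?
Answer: -289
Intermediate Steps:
Y(X, H) = 0
K = 289 (K = (0 - 17)² = (-17)² = 289)
-K = -1*289 = -289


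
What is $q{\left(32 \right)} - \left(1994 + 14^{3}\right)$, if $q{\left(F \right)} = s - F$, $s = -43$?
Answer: $-4813$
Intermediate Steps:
$q{\left(F \right)} = -43 - F$
$q{\left(32 \right)} - \left(1994 + 14^{3}\right) = \left(-43 - 32\right) - \left(1994 + 14^{3}\right) = \left(-43 - 32\right) - \left(1994 + 2744\right) = -75 - 4738 = -4813$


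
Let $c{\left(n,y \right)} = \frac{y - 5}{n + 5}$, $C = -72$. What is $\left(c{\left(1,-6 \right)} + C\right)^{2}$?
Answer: $\frac{196249}{36} \approx 5451.4$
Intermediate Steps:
$c{\left(n,y \right)} = \frac{-5 + y}{5 + n}$
$\left(c{\left(1,-6 \right)} + C\right)^{2} = \left(\frac{-5 - 6}{5 + 1} - 72\right)^{2} = \left(\frac{1}{6} \left(-11\right) - 72\right)^{2} = \left(- \frac{11}{6} - 72\right)^{2} = \left(- \frac{443}{6}\right)^{2} = \frac{196249}{36}$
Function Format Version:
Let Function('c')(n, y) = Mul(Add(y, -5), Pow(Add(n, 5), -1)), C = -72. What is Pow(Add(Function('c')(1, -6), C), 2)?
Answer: Rational(196249, 36) ≈ 5451.4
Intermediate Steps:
Function('c')(n, y) = Mul(Pow(Add(5, n), -1), Add(-5, y)) (Function('c')(n, y) = Mul(Add(-5, y), Pow(Add(5, n), -1)) = Mul(Pow(Add(5, n), -1), Add(-5, y)))
Pow(Add(Function('c')(1, -6), C), 2) = Pow(Add(Mul(Pow(Add(5, 1), -1), Add(-5, -6)), -72), 2) = Pow(Add(Mul(Pow(6, -1), -11), -72), 2) = Pow(Add(Mul(Rational(1, 6), -11), -72), 2) = Pow(Add(Rational(-11, 6), -72), 2) = Pow(Rational(-443, 6), 2) = Rational(196249, 36)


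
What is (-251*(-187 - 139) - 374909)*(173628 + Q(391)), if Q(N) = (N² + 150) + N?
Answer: -95852795150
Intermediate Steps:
Q(N) = 150 + N + N² (Q(N) = (150 + N²) + N = 150 + N + N²)
(-251*(-187 - 139) - 374909)*(173628 + Q(391)) = (-251*(-187 - 139) - 374909)*(173628 + (150 + 391 + 391²)) = (-251*(-326) - 374909)*(173628 + (150 + 391 + 152881)) = (81826 - 374909)*(173628 + 153422) = -293083*327050 = -95852795150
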